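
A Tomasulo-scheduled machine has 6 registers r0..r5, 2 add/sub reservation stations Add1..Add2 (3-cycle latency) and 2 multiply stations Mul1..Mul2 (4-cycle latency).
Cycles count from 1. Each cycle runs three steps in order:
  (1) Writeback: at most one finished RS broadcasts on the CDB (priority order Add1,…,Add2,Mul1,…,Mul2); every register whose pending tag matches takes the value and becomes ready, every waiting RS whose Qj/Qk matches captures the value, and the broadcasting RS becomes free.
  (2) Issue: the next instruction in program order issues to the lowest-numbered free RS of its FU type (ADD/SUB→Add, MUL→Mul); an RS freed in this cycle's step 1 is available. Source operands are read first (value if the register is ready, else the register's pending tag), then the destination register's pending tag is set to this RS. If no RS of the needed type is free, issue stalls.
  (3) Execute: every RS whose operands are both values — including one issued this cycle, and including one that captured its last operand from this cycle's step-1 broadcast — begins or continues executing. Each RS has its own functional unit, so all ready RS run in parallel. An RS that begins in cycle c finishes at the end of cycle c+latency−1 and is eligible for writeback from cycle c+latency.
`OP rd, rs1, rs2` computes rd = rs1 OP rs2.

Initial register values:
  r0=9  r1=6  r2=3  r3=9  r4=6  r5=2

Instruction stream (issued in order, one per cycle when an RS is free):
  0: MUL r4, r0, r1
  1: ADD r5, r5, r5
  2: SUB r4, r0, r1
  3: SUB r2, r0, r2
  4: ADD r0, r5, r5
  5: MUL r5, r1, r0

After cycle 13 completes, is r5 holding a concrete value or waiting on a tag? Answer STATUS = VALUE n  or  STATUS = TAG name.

STATUS = VALUE 48

  c1: issue MUL r4<-Mul1  regs: r0:9,r1:6,r2:3,r3:9,r4:Mul1,r5:2
  c2: issue ADD r5<-Add1  regs: r0:9,r1:6,r2:3,r3:9,r4:Mul1,r5:Add1
  c3: issue SUB r4<-Add2  regs: r0:9,r1:6,r2:3,r3:9,r4:Add2,r5:Add1
  c4: stall  regs: r0:9,r1:6,r2:3,r3:9,r4:Add2,r5:Add1
  c5: CDB Add1=4; issue SUB r2<-Add1  regs: r0:9,r1:6,r2:Add1,r3:9,r4:Add2,r5:4
  c6: CDB Add2=3; issue ADD r0<-Add2  regs: r0:Add2,r1:6,r2:Add1,r3:9,r4:3,r5:4
  c7: CDB Mul1=54; issue MUL r5<-Mul1  regs: r0:Add2,r1:6,r2:Add1,r3:9,r4:3,r5:Mul1
  c8: CDB Add1=6  regs: r0:Add2,r1:6,r2:6,r3:9,r4:3,r5:Mul1
  c9: CDB Add2=8  regs: r0:8,r1:6,r2:6,r3:9,r4:3,r5:Mul1
  c10: -  regs: r0:8,r1:6,r2:6,r3:9,r4:3,r5:Mul1
  c11: -  regs: r0:8,r1:6,r2:6,r3:9,r4:3,r5:Mul1
  c12: -  regs: r0:8,r1:6,r2:6,r3:9,r4:3,r5:Mul1
  c13: CDB Mul1=48  regs: r0:8,r1:6,r2:6,r3:9,r4:3,r5:48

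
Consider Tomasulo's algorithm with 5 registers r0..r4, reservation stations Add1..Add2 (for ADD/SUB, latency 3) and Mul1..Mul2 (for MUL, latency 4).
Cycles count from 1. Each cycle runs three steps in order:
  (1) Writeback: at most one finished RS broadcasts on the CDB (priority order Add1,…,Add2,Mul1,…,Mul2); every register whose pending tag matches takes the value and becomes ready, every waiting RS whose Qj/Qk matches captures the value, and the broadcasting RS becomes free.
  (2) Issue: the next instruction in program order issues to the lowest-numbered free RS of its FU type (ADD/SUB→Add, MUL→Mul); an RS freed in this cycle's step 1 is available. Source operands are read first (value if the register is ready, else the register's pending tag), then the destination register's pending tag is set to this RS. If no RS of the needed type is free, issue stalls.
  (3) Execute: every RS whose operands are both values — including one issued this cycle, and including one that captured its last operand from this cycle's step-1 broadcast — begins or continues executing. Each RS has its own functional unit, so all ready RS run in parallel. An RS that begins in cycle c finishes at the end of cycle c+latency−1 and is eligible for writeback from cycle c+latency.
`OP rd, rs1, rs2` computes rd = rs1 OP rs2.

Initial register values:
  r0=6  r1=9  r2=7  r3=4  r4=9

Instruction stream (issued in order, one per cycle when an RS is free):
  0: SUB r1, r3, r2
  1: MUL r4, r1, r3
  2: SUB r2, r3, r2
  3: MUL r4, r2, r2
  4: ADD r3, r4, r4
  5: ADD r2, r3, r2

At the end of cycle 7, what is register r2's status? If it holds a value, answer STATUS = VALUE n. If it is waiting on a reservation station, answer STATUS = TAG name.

STATUS = TAG Add2

  c1: issue SUB r1<-Add1  regs: r0:6,r1:Add1,r2:7,r3:4,r4:9
  c2: issue MUL r4<-Mul1  regs: r0:6,r1:Add1,r2:7,r3:4,r4:Mul1
  c3: issue SUB r2<-Add2  regs: r0:6,r1:Add1,r2:Add2,r3:4,r4:Mul1
  c4: CDB Add1=-3; issue MUL r4<-Mul2  regs: r0:6,r1:-3,r2:Add2,r3:4,r4:Mul2
  c5: issue ADD r3<-Add1  regs: r0:6,r1:-3,r2:Add2,r3:Add1,r4:Mul2
  c6: CDB Add2=-3; issue ADD r2<-Add2  regs: r0:6,r1:-3,r2:Add2,r3:Add1,r4:Mul2
  c7: -  regs: r0:6,r1:-3,r2:Add2,r3:Add1,r4:Mul2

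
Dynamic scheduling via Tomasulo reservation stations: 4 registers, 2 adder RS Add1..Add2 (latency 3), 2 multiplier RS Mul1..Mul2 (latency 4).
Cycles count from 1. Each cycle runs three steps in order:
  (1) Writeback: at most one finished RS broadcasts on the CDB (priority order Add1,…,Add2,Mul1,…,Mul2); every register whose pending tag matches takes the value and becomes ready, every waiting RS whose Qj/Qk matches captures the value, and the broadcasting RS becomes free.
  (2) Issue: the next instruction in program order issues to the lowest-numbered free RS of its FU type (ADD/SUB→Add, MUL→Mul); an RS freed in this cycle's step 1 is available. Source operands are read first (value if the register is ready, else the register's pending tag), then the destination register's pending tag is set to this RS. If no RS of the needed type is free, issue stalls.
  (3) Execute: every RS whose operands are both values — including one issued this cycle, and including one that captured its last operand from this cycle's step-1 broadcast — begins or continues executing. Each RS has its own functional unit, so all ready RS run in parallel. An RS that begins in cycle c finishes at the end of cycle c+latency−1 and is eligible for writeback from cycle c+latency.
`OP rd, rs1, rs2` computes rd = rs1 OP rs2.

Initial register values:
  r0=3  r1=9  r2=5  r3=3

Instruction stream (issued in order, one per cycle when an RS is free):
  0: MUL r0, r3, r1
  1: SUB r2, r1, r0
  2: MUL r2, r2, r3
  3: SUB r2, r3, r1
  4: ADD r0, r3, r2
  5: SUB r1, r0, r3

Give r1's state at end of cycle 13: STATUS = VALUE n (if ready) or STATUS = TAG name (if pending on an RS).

STATUS = VALUE -6

cycle 1: issue MUL r0<-Mul1 // r0:Mul1,r1:9,r2:5,r3:3
cycle 2: issue SUB r2<-Add1 // r0:Mul1,r1:9,r2:Add1,r3:3
cycle 3: issue MUL r2<-Mul2 // r0:Mul1,r1:9,r2:Mul2,r3:3
cycle 4: issue SUB r2<-Add2 // r0:Mul1,r1:9,r2:Add2,r3:3
cycle 5: CDB Mul1=27; stall // r0:27,r1:9,r2:Add2,r3:3
cycle 6: stall // r0:27,r1:9,r2:Add2,r3:3
cycle 7: CDB Add2=-6; issue ADD r0<-Add2 // r0:Add2,r1:9,r2:-6,r3:3
cycle 8: CDB Add1=-18; issue SUB r1<-Add1 // r0:Add2,r1:Add1,r2:-6,r3:3
cycle 9: - // r0:Add2,r1:Add1,r2:-6,r3:3
cycle 10: CDB Add2=-3 // r0:-3,r1:Add1,r2:-6,r3:3
cycle 11: - // r0:-3,r1:Add1,r2:-6,r3:3
cycle 12: CDB Mul2=-54 // r0:-3,r1:Add1,r2:-6,r3:3
cycle 13: CDB Add1=-6 // r0:-3,r1:-6,r2:-6,r3:3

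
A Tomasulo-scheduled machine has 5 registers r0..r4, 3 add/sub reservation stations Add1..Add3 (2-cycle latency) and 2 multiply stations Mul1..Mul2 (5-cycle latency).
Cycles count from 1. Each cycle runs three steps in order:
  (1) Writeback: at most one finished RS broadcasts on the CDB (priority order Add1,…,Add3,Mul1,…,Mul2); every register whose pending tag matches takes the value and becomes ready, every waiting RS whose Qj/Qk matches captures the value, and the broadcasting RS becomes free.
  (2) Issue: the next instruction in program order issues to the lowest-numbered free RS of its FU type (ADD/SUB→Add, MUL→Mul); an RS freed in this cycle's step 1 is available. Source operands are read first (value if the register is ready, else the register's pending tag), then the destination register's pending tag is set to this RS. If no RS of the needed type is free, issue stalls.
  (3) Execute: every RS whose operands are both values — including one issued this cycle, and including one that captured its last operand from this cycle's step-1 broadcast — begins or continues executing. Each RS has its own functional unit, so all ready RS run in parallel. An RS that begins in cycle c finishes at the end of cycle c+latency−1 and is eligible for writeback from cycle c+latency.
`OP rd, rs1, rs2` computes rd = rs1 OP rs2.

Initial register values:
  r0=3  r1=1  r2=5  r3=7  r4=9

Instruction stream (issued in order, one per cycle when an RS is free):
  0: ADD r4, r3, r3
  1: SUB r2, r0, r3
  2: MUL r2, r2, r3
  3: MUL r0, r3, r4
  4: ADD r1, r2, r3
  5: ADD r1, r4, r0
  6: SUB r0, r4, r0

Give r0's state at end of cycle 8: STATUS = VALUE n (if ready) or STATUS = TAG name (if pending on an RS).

STATUS = TAG Add3

  c1: issue ADD r4<-Add1  regs: r0:3,r1:1,r2:5,r3:7,r4:Add1
  c2: issue SUB r2<-Add2  regs: r0:3,r1:1,r2:Add2,r3:7,r4:Add1
  c3: CDB Add1=14; issue MUL r2<-Mul1  regs: r0:3,r1:1,r2:Mul1,r3:7,r4:14
  c4: CDB Add2=-4; issue MUL r0<-Mul2  regs: r0:Mul2,r1:1,r2:Mul1,r3:7,r4:14
  c5: issue ADD r1<-Add1  regs: r0:Mul2,r1:Add1,r2:Mul1,r3:7,r4:14
  c6: issue ADD r1<-Add2  regs: r0:Mul2,r1:Add2,r2:Mul1,r3:7,r4:14
  c7: issue SUB r0<-Add3  regs: r0:Add3,r1:Add2,r2:Mul1,r3:7,r4:14
  c8: -  regs: r0:Add3,r1:Add2,r2:Mul1,r3:7,r4:14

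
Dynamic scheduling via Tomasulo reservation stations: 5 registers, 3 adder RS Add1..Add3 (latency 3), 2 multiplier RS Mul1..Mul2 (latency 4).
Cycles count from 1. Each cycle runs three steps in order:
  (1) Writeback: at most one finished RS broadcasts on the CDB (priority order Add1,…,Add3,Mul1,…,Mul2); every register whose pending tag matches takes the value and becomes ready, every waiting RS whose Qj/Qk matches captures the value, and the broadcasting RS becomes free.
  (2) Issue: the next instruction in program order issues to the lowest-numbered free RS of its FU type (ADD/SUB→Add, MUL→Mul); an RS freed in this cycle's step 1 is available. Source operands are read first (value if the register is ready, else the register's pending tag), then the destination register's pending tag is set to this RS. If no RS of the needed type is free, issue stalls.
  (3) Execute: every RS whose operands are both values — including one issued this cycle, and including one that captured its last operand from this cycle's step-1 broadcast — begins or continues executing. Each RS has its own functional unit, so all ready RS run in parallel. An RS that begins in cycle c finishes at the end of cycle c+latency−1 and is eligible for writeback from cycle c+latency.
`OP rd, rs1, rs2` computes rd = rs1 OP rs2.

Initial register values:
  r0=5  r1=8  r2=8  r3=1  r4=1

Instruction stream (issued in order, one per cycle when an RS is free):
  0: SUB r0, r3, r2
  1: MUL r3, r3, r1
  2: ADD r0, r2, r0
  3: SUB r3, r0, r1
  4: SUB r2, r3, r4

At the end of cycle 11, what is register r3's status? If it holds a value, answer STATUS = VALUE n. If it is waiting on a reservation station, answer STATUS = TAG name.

cycle 1: issue SUB r0<-Add1 // r0:Add1,r1:8,r2:8,r3:1,r4:1
cycle 2: issue MUL r3<-Mul1 // r0:Add1,r1:8,r2:8,r3:Mul1,r4:1
cycle 3: issue ADD r0<-Add2 // r0:Add2,r1:8,r2:8,r3:Mul1,r4:1
cycle 4: CDB Add1=-7; issue SUB r3<-Add1 // r0:Add2,r1:8,r2:8,r3:Add1,r4:1
cycle 5: issue SUB r2<-Add3 // r0:Add2,r1:8,r2:Add3,r3:Add1,r4:1
cycle 6: CDB Mul1=8 // r0:Add2,r1:8,r2:Add3,r3:Add1,r4:1
cycle 7: CDB Add2=1 // r0:1,r1:8,r2:Add3,r3:Add1,r4:1
cycle 8: - // r0:1,r1:8,r2:Add3,r3:Add1,r4:1
cycle 9: - // r0:1,r1:8,r2:Add3,r3:Add1,r4:1
cycle 10: CDB Add1=-7 // r0:1,r1:8,r2:Add3,r3:-7,r4:1
cycle 11: - // r0:1,r1:8,r2:Add3,r3:-7,r4:1

STATUS = VALUE -7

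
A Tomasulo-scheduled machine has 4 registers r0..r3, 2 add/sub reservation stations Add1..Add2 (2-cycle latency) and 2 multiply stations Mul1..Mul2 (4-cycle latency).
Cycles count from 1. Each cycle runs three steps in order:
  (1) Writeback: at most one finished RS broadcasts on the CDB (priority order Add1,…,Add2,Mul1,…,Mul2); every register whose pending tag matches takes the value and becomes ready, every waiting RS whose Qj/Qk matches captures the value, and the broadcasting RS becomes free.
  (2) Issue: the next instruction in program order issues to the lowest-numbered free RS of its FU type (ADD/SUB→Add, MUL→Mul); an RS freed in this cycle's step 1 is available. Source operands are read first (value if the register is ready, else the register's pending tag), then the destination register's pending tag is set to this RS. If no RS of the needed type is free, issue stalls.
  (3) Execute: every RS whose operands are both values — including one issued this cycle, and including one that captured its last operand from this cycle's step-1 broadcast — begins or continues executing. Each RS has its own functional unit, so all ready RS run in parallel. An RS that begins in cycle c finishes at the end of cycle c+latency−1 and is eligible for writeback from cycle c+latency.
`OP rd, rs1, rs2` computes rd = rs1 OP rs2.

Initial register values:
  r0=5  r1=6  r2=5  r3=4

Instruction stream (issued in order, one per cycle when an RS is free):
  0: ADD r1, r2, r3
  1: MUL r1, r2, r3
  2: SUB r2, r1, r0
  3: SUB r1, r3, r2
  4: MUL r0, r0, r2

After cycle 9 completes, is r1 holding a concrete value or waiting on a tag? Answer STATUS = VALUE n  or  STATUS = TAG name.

cycle 1: issue ADD r1<-Add1 // r0:5,r1:Add1,r2:5,r3:4
cycle 2: issue MUL r1<-Mul1 // r0:5,r1:Mul1,r2:5,r3:4
cycle 3: CDB Add1=9; issue SUB r2<-Add1 // r0:5,r1:Mul1,r2:Add1,r3:4
cycle 4: issue SUB r1<-Add2 // r0:5,r1:Add2,r2:Add1,r3:4
cycle 5: issue MUL r0<-Mul2 // r0:Mul2,r1:Add2,r2:Add1,r3:4
cycle 6: CDB Mul1=20 // r0:Mul2,r1:Add2,r2:Add1,r3:4
cycle 7: - // r0:Mul2,r1:Add2,r2:Add1,r3:4
cycle 8: CDB Add1=15 // r0:Mul2,r1:Add2,r2:15,r3:4
cycle 9: - // r0:Mul2,r1:Add2,r2:15,r3:4

STATUS = TAG Add2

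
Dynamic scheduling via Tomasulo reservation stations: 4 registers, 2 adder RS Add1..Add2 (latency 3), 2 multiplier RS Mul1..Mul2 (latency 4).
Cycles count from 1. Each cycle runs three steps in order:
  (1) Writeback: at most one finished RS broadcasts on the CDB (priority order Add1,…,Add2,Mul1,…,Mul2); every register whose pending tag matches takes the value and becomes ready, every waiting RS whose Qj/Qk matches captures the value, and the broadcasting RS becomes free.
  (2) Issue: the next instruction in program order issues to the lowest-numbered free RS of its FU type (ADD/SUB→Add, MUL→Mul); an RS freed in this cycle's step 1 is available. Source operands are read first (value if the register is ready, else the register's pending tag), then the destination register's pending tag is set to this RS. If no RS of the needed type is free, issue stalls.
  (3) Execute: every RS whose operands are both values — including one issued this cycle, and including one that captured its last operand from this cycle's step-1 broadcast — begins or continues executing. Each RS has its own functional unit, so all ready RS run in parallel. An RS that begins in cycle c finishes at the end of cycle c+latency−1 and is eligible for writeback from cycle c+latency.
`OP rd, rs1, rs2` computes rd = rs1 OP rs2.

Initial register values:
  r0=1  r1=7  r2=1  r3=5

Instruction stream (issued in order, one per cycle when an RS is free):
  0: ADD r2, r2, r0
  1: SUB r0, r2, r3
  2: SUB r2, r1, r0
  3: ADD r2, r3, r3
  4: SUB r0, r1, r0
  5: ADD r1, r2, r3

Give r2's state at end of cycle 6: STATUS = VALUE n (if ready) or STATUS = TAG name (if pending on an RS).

STATUS = TAG Add1

c1: issue ADD r2<-Add1 | r0:1,r1:7,r2:Add1,r3:5
c2: issue SUB r0<-Add2 | r0:Add2,r1:7,r2:Add1,r3:5
c3: stall | r0:Add2,r1:7,r2:Add1,r3:5
c4: CDB Add1=2; issue SUB r2<-Add1 | r0:Add2,r1:7,r2:Add1,r3:5
c5: stall | r0:Add2,r1:7,r2:Add1,r3:5
c6: stall | r0:Add2,r1:7,r2:Add1,r3:5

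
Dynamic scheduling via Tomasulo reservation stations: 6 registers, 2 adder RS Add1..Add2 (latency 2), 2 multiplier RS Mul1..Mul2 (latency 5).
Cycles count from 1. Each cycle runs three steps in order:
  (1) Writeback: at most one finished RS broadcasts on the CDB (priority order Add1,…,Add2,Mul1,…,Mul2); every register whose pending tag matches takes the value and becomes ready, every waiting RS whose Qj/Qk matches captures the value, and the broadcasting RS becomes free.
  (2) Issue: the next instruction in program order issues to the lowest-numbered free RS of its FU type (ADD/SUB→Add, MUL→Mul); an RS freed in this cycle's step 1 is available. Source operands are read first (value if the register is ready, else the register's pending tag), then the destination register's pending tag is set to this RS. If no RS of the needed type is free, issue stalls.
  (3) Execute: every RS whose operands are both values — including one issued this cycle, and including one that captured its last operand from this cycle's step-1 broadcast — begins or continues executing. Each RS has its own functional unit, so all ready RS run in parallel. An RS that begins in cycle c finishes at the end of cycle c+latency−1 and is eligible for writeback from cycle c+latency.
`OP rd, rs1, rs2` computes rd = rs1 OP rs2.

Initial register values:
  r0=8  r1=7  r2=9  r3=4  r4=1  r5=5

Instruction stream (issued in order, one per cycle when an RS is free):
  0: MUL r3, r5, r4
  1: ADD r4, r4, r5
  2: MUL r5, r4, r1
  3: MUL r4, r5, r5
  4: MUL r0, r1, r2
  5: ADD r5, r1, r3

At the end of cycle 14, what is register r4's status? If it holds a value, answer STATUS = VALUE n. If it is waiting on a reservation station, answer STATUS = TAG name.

STATUS = VALUE 1764

  c1: issue MUL r3<-Mul1  regs: r0:8,r1:7,r2:9,r3:Mul1,r4:1,r5:5
  c2: issue ADD r4<-Add1  regs: r0:8,r1:7,r2:9,r3:Mul1,r4:Add1,r5:5
  c3: issue MUL r5<-Mul2  regs: r0:8,r1:7,r2:9,r3:Mul1,r4:Add1,r5:Mul2
  c4: CDB Add1=6; stall  regs: r0:8,r1:7,r2:9,r3:Mul1,r4:6,r5:Mul2
  c5: stall  regs: r0:8,r1:7,r2:9,r3:Mul1,r4:6,r5:Mul2
  c6: CDB Mul1=5; issue MUL r4<-Mul1  regs: r0:8,r1:7,r2:9,r3:5,r4:Mul1,r5:Mul2
  c7: stall  regs: r0:8,r1:7,r2:9,r3:5,r4:Mul1,r5:Mul2
  c8: stall  regs: r0:8,r1:7,r2:9,r3:5,r4:Mul1,r5:Mul2
  c9: CDB Mul2=42; issue MUL r0<-Mul2  regs: r0:Mul2,r1:7,r2:9,r3:5,r4:Mul1,r5:42
  c10: issue ADD r5<-Add1  regs: r0:Mul2,r1:7,r2:9,r3:5,r4:Mul1,r5:Add1
  c11: -  regs: r0:Mul2,r1:7,r2:9,r3:5,r4:Mul1,r5:Add1
  c12: CDB Add1=12  regs: r0:Mul2,r1:7,r2:9,r3:5,r4:Mul1,r5:12
  c13: -  regs: r0:Mul2,r1:7,r2:9,r3:5,r4:Mul1,r5:12
  c14: CDB Mul1=1764  regs: r0:Mul2,r1:7,r2:9,r3:5,r4:1764,r5:12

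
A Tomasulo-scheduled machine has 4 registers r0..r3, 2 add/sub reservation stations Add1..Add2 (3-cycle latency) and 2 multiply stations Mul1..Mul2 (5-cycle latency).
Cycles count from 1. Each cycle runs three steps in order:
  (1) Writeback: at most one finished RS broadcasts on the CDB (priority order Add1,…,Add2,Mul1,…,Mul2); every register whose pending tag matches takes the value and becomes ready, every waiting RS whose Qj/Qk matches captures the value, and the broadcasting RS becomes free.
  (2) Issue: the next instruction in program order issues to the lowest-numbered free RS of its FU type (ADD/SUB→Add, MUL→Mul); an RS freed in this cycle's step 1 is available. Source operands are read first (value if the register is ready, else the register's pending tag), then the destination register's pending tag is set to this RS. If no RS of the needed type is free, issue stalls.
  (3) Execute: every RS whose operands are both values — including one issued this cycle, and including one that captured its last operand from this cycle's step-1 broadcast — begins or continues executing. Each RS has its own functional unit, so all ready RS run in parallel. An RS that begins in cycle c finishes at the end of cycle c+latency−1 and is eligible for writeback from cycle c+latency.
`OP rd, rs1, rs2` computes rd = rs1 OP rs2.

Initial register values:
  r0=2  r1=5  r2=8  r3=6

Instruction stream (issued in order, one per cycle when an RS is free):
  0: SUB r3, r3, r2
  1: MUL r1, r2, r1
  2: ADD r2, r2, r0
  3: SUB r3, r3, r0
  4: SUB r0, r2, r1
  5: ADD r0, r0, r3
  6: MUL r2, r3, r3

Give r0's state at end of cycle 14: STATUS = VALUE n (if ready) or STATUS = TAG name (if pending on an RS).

c1: issue SUB r3<-Add1 | r0:2,r1:5,r2:8,r3:Add1
c2: issue MUL r1<-Mul1 | r0:2,r1:Mul1,r2:8,r3:Add1
c3: issue ADD r2<-Add2 | r0:2,r1:Mul1,r2:Add2,r3:Add1
c4: CDB Add1=-2; issue SUB r3<-Add1 | r0:2,r1:Mul1,r2:Add2,r3:Add1
c5: stall | r0:2,r1:Mul1,r2:Add2,r3:Add1
c6: CDB Add2=10; issue SUB r0<-Add2 | r0:Add2,r1:Mul1,r2:10,r3:Add1
c7: CDB Add1=-4; issue ADD r0<-Add1 | r0:Add1,r1:Mul1,r2:10,r3:-4
c8: CDB Mul1=40; issue MUL r2<-Mul1 | r0:Add1,r1:40,r2:Mul1,r3:-4
c9: - | r0:Add1,r1:40,r2:Mul1,r3:-4
c10: - | r0:Add1,r1:40,r2:Mul1,r3:-4
c11: CDB Add2=-30 | r0:Add1,r1:40,r2:Mul1,r3:-4
c12: - | r0:Add1,r1:40,r2:Mul1,r3:-4
c13: CDB Mul1=16 | r0:Add1,r1:40,r2:16,r3:-4
c14: CDB Add1=-34 | r0:-34,r1:40,r2:16,r3:-4

STATUS = VALUE -34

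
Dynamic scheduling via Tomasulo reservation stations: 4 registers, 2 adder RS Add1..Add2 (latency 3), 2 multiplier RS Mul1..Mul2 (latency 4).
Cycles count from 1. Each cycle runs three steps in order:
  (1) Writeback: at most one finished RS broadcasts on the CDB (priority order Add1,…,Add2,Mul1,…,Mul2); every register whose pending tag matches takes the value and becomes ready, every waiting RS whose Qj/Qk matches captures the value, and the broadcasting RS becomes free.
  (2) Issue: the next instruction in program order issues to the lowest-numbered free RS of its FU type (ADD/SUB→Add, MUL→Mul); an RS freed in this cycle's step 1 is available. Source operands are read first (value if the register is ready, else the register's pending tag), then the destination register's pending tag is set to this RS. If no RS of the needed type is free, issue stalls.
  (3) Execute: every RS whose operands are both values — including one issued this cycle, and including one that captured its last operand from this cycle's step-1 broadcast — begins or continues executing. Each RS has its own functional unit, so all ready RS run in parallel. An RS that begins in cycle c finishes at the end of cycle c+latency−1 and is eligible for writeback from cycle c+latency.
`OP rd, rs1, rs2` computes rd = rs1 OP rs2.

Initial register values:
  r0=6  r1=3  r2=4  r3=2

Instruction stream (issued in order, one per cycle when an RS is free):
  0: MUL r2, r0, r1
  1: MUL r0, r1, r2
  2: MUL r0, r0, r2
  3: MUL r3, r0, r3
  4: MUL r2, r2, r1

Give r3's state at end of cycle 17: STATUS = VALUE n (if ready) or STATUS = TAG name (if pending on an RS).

c1: issue MUL r2<-Mul1 | r0:6,r1:3,r2:Mul1,r3:2
c2: issue MUL r0<-Mul2 | r0:Mul2,r1:3,r2:Mul1,r3:2
c3: stall | r0:Mul2,r1:3,r2:Mul1,r3:2
c4: stall | r0:Mul2,r1:3,r2:Mul1,r3:2
c5: CDB Mul1=18; issue MUL r0<-Mul1 | r0:Mul1,r1:3,r2:18,r3:2
c6: stall | r0:Mul1,r1:3,r2:18,r3:2
c7: stall | r0:Mul1,r1:3,r2:18,r3:2
c8: stall | r0:Mul1,r1:3,r2:18,r3:2
c9: CDB Mul2=54; issue MUL r3<-Mul2 | r0:Mul1,r1:3,r2:18,r3:Mul2
c10: stall | r0:Mul1,r1:3,r2:18,r3:Mul2
c11: stall | r0:Mul1,r1:3,r2:18,r3:Mul2
c12: stall | r0:Mul1,r1:3,r2:18,r3:Mul2
c13: CDB Mul1=972; issue MUL r2<-Mul1 | r0:972,r1:3,r2:Mul1,r3:Mul2
c14: - | r0:972,r1:3,r2:Mul1,r3:Mul2
c15: - | r0:972,r1:3,r2:Mul1,r3:Mul2
c16: - | r0:972,r1:3,r2:Mul1,r3:Mul2
c17: CDB Mul1=54 | r0:972,r1:3,r2:54,r3:Mul2

STATUS = TAG Mul2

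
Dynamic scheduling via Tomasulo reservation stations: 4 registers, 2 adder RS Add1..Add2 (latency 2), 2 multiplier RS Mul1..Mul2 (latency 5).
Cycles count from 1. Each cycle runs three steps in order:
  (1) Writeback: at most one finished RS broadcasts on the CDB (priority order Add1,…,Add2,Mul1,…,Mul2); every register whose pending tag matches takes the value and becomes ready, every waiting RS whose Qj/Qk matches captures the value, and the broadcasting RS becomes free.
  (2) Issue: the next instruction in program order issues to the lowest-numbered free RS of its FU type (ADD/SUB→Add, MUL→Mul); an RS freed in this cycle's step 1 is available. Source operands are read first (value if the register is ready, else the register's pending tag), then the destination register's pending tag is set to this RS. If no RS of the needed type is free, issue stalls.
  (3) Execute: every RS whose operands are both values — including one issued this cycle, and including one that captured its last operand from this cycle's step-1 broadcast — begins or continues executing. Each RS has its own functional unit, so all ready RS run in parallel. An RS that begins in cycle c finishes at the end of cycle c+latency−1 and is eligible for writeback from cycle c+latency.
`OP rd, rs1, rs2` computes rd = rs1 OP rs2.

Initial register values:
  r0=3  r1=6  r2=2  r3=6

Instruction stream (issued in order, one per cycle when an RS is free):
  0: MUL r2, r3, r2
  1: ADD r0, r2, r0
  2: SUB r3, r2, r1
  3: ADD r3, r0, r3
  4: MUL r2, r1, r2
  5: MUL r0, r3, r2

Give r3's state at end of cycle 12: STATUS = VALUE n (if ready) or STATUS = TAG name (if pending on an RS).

STATUS = VALUE 21

c1: issue MUL r2<-Mul1 | r0:3,r1:6,r2:Mul1,r3:6
c2: issue ADD r0<-Add1 | r0:Add1,r1:6,r2:Mul1,r3:6
c3: issue SUB r3<-Add2 | r0:Add1,r1:6,r2:Mul1,r3:Add2
c4: stall | r0:Add1,r1:6,r2:Mul1,r3:Add2
c5: stall | r0:Add1,r1:6,r2:Mul1,r3:Add2
c6: CDB Mul1=12; stall | r0:Add1,r1:6,r2:12,r3:Add2
c7: stall | r0:Add1,r1:6,r2:12,r3:Add2
c8: CDB Add1=15; issue ADD r3<-Add1 | r0:15,r1:6,r2:12,r3:Add1
c9: CDB Add2=6; issue MUL r2<-Mul1 | r0:15,r1:6,r2:Mul1,r3:Add1
c10: issue MUL r0<-Mul2 | r0:Mul2,r1:6,r2:Mul1,r3:Add1
c11: CDB Add1=21 | r0:Mul2,r1:6,r2:Mul1,r3:21
c12: - | r0:Mul2,r1:6,r2:Mul1,r3:21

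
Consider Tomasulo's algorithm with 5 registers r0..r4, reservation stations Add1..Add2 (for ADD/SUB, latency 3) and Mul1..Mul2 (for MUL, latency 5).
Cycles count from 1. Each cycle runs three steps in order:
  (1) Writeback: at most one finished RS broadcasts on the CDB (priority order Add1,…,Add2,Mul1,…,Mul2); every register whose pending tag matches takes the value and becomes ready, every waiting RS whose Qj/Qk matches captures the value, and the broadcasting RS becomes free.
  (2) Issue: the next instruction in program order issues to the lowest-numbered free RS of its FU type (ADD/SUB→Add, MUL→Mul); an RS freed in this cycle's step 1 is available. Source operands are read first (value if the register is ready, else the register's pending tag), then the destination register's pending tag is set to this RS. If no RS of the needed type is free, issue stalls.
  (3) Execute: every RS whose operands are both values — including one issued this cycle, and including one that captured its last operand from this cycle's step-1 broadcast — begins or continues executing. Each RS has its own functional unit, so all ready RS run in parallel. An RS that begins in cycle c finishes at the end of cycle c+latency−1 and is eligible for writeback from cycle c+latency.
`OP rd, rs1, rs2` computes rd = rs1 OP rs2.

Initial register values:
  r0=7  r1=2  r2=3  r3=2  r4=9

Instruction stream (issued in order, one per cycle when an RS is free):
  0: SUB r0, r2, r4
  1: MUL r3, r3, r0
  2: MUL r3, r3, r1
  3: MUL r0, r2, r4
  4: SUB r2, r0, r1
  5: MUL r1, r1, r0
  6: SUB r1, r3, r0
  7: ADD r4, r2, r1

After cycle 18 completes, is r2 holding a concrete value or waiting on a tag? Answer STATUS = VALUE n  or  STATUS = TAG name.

cycle 1: issue SUB r0<-Add1 // r0:Add1,r1:2,r2:3,r3:2,r4:9
cycle 2: issue MUL r3<-Mul1 // r0:Add1,r1:2,r2:3,r3:Mul1,r4:9
cycle 3: issue MUL r3<-Mul2 // r0:Add1,r1:2,r2:3,r3:Mul2,r4:9
cycle 4: CDB Add1=-6; stall // r0:-6,r1:2,r2:3,r3:Mul2,r4:9
cycle 5: stall // r0:-6,r1:2,r2:3,r3:Mul2,r4:9
cycle 6: stall // r0:-6,r1:2,r2:3,r3:Mul2,r4:9
cycle 7: stall // r0:-6,r1:2,r2:3,r3:Mul2,r4:9
cycle 8: stall // r0:-6,r1:2,r2:3,r3:Mul2,r4:9
cycle 9: CDB Mul1=-12; issue MUL r0<-Mul1 // r0:Mul1,r1:2,r2:3,r3:Mul2,r4:9
cycle 10: issue SUB r2<-Add1 // r0:Mul1,r1:2,r2:Add1,r3:Mul2,r4:9
cycle 11: stall // r0:Mul1,r1:2,r2:Add1,r3:Mul2,r4:9
cycle 12: stall // r0:Mul1,r1:2,r2:Add1,r3:Mul2,r4:9
cycle 13: stall // r0:Mul1,r1:2,r2:Add1,r3:Mul2,r4:9
cycle 14: CDB Mul1=27; issue MUL r1<-Mul1 // r0:27,r1:Mul1,r2:Add1,r3:Mul2,r4:9
cycle 15: CDB Mul2=-24; issue SUB r1<-Add2 // r0:27,r1:Add2,r2:Add1,r3:-24,r4:9
cycle 16: stall // r0:27,r1:Add2,r2:Add1,r3:-24,r4:9
cycle 17: CDB Add1=25; issue ADD r4<-Add1 // r0:27,r1:Add2,r2:25,r3:-24,r4:Add1
cycle 18: CDB Add2=-51 // r0:27,r1:-51,r2:25,r3:-24,r4:Add1

STATUS = VALUE 25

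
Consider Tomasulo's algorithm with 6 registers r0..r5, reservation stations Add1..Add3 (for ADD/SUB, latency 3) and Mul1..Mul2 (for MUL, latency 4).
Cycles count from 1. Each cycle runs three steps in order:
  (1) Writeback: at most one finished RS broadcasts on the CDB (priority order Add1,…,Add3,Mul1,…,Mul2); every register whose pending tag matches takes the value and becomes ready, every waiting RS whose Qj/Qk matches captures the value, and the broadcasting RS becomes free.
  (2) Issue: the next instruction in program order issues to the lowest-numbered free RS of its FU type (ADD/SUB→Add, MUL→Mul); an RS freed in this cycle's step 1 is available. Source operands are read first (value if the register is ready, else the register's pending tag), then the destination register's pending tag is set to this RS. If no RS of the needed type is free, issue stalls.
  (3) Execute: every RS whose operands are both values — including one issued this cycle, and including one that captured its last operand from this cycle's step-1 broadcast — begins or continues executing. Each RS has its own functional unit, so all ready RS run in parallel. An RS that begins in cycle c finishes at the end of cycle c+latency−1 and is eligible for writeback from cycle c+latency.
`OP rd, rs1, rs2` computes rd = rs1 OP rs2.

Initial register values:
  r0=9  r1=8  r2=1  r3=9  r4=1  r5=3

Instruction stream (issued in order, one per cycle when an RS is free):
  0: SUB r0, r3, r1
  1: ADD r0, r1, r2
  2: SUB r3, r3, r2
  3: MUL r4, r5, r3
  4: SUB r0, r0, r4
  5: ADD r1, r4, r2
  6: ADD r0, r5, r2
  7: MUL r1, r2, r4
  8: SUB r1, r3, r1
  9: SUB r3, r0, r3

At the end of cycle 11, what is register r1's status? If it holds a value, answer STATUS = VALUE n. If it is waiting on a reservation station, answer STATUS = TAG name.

STATUS = TAG Add3

cycle 1: issue SUB r0<-Add1 // r0:Add1,r1:8,r2:1,r3:9,r4:1,r5:3
cycle 2: issue ADD r0<-Add2 // r0:Add2,r1:8,r2:1,r3:9,r4:1,r5:3
cycle 3: issue SUB r3<-Add3 // r0:Add2,r1:8,r2:1,r3:Add3,r4:1,r5:3
cycle 4: CDB Add1=1; issue MUL r4<-Mul1 // r0:Add2,r1:8,r2:1,r3:Add3,r4:Mul1,r5:3
cycle 5: CDB Add2=9; issue SUB r0<-Add1 // r0:Add1,r1:8,r2:1,r3:Add3,r4:Mul1,r5:3
cycle 6: CDB Add3=8; issue ADD r1<-Add2 // r0:Add1,r1:Add2,r2:1,r3:8,r4:Mul1,r5:3
cycle 7: issue ADD r0<-Add3 // r0:Add3,r1:Add2,r2:1,r3:8,r4:Mul1,r5:3
cycle 8: issue MUL r1<-Mul2 // r0:Add3,r1:Mul2,r2:1,r3:8,r4:Mul1,r5:3
cycle 9: stall // r0:Add3,r1:Mul2,r2:1,r3:8,r4:Mul1,r5:3
cycle 10: CDB Add3=4; issue SUB r1<-Add3 // r0:4,r1:Add3,r2:1,r3:8,r4:Mul1,r5:3
cycle 11: CDB Mul1=24; stall // r0:4,r1:Add3,r2:1,r3:8,r4:24,r5:3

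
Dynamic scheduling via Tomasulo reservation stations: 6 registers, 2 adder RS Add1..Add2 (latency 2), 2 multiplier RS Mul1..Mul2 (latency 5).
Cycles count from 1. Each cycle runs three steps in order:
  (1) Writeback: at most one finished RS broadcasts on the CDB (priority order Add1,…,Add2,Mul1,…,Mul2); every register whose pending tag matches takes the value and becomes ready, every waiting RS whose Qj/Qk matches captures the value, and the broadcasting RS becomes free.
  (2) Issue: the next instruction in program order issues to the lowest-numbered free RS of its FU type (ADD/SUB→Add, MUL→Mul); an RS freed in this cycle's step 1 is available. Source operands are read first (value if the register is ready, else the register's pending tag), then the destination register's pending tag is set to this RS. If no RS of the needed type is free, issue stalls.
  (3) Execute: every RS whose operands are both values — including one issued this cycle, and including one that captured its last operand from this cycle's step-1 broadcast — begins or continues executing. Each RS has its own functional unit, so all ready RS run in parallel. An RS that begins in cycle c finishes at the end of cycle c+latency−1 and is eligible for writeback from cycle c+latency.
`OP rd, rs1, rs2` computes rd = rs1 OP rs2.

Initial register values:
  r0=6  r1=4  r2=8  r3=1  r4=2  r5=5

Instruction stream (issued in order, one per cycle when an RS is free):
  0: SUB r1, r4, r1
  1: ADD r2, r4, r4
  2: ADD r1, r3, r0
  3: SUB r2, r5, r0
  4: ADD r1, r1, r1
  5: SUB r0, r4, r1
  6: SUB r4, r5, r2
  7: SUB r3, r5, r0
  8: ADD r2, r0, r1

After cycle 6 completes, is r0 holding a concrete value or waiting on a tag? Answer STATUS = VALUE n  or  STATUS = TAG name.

STATUS = TAG Add2

c1: issue SUB r1<-Add1 | r0:6,r1:Add1,r2:8,r3:1,r4:2,r5:5
c2: issue ADD r2<-Add2 | r0:6,r1:Add1,r2:Add2,r3:1,r4:2,r5:5
c3: CDB Add1=-2; issue ADD r1<-Add1 | r0:6,r1:Add1,r2:Add2,r3:1,r4:2,r5:5
c4: CDB Add2=4; issue SUB r2<-Add2 | r0:6,r1:Add1,r2:Add2,r3:1,r4:2,r5:5
c5: CDB Add1=7; issue ADD r1<-Add1 | r0:6,r1:Add1,r2:Add2,r3:1,r4:2,r5:5
c6: CDB Add2=-1; issue SUB r0<-Add2 | r0:Add2,r1:Add1,r2:-1,r3:1,r4:2,r5:5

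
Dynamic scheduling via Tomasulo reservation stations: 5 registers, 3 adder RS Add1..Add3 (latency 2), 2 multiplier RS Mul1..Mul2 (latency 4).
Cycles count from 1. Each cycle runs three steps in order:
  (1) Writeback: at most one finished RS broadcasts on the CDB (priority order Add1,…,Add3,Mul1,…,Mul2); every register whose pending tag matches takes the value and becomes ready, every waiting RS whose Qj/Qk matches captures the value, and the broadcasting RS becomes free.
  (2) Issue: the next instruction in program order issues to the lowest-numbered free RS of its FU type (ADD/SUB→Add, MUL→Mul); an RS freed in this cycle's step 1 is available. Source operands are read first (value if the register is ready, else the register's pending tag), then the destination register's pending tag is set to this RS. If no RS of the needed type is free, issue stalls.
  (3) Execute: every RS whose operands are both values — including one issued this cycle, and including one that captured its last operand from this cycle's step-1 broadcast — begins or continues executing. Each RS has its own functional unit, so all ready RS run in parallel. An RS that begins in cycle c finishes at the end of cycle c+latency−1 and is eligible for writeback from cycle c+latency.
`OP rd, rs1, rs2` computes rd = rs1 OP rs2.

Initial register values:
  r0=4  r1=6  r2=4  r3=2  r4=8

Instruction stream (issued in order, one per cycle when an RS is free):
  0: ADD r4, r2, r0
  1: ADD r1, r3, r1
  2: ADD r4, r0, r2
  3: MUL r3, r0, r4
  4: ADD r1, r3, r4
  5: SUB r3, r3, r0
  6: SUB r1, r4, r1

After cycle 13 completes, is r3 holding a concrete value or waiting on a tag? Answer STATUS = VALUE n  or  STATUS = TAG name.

  c1: issue ADD r4<-Add1  regs: r0:4,r1:6,r2:4,r3:2,r4:Add1
  c2: issue ADD r1<-Add2  regs: r0:4,r1:Add2,r2:4,r3:2,r4:Add1
  c3: CDB Add1=8; issue ADD r4<-Add1  regs: r0:4,r1:Add2,r2:4,r3:2,r4:Add1
  c4: CDB Add2=8; issue MUL r3<-Mul1  regs: r0:4,r1:8,r2:4,r3:Mul1,r4:Add1
  c5: CDB Add1=8; issue ADD r1<-Add1  regs: r0:4,r1:Add1,r2:4,r3:Mul1,r4:8
  c6: issue SUB r3<-Add2  regs: r0:4,r1:Add1,r2:4,r3:Add2,r4:8
  c7: issue SUB r1<-Add3  regs: r0:4,r1:Add3,r2:4,r3:Add2,r4:8
  c8: -  regs: r0:4,r1:Add3,r2:4,r3:Add2,r4:8
  c9: CDB Mul1=32  regs: r0:4,r1:Add3,r2:4,r3:Add2,r4:8
  c10: -  regs: r0:4,r1:Add3,r2:4,r3:Add2,r4:8
  c11: CDB Add1=40  regs: r0:4,r1:Add3,r2:4,r3:Add2,r4:8
  c12: CDB Add2=28  regs: r0:4,r1:Add3,r2:4,r3:28,r4:8
  c13: CDB Add3=-32  regs: r0:4,r1:-32,r2:4,r3:28,r4:8

STATUS = VALUE 28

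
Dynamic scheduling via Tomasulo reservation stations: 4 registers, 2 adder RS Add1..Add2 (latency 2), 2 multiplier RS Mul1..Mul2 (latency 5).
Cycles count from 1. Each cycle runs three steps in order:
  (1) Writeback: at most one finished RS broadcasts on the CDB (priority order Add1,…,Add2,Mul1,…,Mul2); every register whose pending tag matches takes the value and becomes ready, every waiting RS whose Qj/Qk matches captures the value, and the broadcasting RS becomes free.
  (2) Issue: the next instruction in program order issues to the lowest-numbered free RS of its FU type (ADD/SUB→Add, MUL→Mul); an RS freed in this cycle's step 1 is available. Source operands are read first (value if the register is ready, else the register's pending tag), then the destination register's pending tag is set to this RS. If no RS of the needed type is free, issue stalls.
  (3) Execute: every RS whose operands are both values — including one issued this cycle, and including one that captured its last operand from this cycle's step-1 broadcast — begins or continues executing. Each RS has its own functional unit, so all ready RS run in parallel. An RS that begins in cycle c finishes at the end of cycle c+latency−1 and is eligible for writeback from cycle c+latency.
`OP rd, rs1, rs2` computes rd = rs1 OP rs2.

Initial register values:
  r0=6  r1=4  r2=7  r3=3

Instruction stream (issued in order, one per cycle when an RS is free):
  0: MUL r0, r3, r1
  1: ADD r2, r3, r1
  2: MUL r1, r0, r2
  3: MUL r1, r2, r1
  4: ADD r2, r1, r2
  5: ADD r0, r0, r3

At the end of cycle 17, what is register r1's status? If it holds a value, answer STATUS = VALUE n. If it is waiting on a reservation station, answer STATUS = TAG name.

cycle 1: issue MUL r0<-Mul1 // r0:Mul1,r1:4,r2:7,r3:3
cycle 2: issue ADD r2<-Add1 // r0:Mul1,r1:4,r2:Add1,r3:3
cycle 3: issue MUL r1<-Mul2 // r0:Mul1,r1:Mul2,r2:Add1,r3:3
cycle 4: CDB Add1=7; stall // r0:Mul1,r1:Mul2,r2:7,r3:3
cycle 5: stall // r0:Mul1,r1:Mul2,r2:7,r3:3
cycle 6: CDB Mul1=12; issue MUL r1<-Mul1 // r0:12,r1:Mul1,r2:7,r3:3
cycle 7: issue ADD r2<-Add1 // r0:12,r1:Mul1,r2:Add1,r3:3
cycle 8: issue ADD r0<-Add2 // r0:Add2,r1:Mul1,r2:Add1,r3:3
cycle 9: - // r0:Add2,r1:Mul1,r2:Add1,r3:3
cycle 10: CDB Add2=15 // r0:15,r1:Mul1,r2:Add1,r3:3
cycle 11: CDB Mul2=84 // r0:15,r1:Mul1,r2:Add1,r3:3
cycle 12: - // r0:15,r1:Mul1,r2:Add1,r3:3
cycle 13: - // r0:15,r1:Mul1,r2:Add1,r3:3
cycle 14: - // r0:15,r1:Mul1,r2:Add1,r3:3
cycle 15: - // r0:15,r1:Mul1,r2:Add1,r3:3
cycle 16: CDB Mul1=588 // r0:15,r1:588,r2:Add1,r3:3
cycle 17: - // r0:15,r1:588,r2:Add1,r3:3

STATUS = VALUE 588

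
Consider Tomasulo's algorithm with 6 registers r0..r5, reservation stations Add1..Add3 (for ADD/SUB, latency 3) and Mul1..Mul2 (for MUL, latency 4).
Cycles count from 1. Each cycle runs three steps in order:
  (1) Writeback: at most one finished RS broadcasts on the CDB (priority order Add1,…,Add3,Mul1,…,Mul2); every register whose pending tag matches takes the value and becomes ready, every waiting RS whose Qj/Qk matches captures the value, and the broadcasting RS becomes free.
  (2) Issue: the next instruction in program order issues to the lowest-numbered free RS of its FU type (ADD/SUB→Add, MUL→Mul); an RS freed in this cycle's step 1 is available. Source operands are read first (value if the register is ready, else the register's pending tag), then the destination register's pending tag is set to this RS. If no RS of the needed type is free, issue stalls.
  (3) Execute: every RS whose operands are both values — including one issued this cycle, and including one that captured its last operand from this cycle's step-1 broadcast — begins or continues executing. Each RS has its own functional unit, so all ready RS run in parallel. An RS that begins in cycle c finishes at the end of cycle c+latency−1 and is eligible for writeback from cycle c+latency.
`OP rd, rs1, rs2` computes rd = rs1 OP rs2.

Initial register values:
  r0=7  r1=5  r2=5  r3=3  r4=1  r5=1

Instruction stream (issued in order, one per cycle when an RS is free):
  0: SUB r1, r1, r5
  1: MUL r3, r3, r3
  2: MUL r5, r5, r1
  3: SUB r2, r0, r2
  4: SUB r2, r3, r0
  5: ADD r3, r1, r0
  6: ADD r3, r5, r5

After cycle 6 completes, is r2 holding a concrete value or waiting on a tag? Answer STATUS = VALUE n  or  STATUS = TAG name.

STATUS = TAG Add2

c1: issue SUB r1<-Add1 | r0:7,r1:Add1,r2:5,r3:3,r4:1,r5:1
c2: issue MUL r3<-Mul1 | r0:7,r1:Add1,r2:5,r3:Mul1,r4:1,r5:1
c3: issue MUL r5<-Mul2 | r0:7,r1:Add1,r2:5,r3:Mul1,r4:1,r5:Mul2
c4: CDB Add1=4; issue SUB r2<-Add1 | r0:7,r1:4,r2:Add1,r3:Mul1,r4:1,r5:Mul2
c5: issue SUB r2<-Add2 | r0:7,r1:4,r2:Add2,r3:Mul1,r4:1,r5:Mul2
c6: CDB Mul1=9; issue ADD r3<-Add3 | r0:7,r1:4,r2:Add2,r3:Add3,r4:1,r5:Mul2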